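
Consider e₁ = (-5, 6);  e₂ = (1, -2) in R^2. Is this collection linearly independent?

Place the vectors as rows of a 2×2 matrix and reduce to echelon form.
The reduction yields 2 nonzero rows, so the rank is 2.
Since rank = 2 (the number of vectors), the set is linearly independent.

linearly independent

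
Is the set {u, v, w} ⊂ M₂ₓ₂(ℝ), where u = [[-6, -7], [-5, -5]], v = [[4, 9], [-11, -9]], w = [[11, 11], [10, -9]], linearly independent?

linearly independent

Write each element as a coordinate vector in ℝ⁴ using {E₁₁, E₁₂, E₂₁, E₂₂}.
Row-reduce the matrix whose columns are u, v, w.
The reduction yields 3 nonzero rows, so the rank is 3.
Since rank = 3 (the number of vectors), the set is linearly independent.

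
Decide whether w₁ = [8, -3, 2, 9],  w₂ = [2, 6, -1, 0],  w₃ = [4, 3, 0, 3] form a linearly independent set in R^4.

Place the vectors as rows of a 3×4 matrix and reduce to echelon form.
The reduction yields 2 nonzero rows, so the rank is 2.
Since rank 2 < 3, the set is linearly dependent.
Indeed w₁ + 2w₂ - 3w₃ = 0.

linearly dependent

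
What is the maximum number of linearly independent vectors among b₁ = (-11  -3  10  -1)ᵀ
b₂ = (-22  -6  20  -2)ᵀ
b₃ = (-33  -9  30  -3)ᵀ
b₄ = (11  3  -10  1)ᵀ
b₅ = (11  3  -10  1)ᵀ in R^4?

1

Form the matrix with b₁, b₂, b₃, b₄, b₅ as columns and reduce.
Exactly 1 pivot survives; hence the rank is 1.
(With 5 elements in a 4-dimensional space the rank is at most 4.)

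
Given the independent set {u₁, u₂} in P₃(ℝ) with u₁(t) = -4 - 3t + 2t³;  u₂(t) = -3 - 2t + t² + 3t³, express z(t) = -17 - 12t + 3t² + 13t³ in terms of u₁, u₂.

Identify each element with its coordinate vector in ℝ⁴ via {1, t, …, t³}.
Set up the augmented matrix [u₁ | u₂ | z] and row-reduce.
Row-reducing the augmented matrix gives the unique coefficients (α₁, α₂) = (2, 3).

z = 2u₁ + 3u₂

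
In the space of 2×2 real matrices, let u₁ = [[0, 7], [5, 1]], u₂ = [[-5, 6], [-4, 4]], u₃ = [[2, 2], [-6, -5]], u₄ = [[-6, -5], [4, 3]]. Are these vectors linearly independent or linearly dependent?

linearly independent

Write each element as a coordinate vector in ℝ⁴ using {E₁₁, E₁₂, E₂₁, E₂₂}.
Form the 4×4 matrix with these as columns; its determinant is 2491.
A nonzero determinant means the columns are linearly independent.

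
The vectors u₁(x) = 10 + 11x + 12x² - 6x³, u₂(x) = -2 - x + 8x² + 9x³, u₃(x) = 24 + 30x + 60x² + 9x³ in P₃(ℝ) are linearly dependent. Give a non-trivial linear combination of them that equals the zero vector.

3u₁ + 3u₂ - u₃ = 0

Take coordinates with respect to {1, x, …, x³}.
Solve the homogeneous system with u₁, u₂, u₃ as columns by row-reducing the coefficient matrix.
One solution (up to scaling) is (3, 3, -1).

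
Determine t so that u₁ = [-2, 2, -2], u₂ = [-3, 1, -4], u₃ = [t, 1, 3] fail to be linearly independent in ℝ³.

t = 5/3

The vectors are dependent exactly when the determinant of the matrix with rows u₁, u₂, u₃ vanishes.
Expanding, det = 10 - 6*t.
Setting this to zero gives t = 5/3.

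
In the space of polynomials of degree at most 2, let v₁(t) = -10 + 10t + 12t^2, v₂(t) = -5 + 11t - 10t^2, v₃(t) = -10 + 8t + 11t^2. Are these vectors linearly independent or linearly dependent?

linearly independent

Write each element as a coordinate vector in ℝ³ using {1, t, t^2}.
The matrix [v₁|v₂|v₃] has determinant 380.
A nonzero determinant means the columns are linearly independent.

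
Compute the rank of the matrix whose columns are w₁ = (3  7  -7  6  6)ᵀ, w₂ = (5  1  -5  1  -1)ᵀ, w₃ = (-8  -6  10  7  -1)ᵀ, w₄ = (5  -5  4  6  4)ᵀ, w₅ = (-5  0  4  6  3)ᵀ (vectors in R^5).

rank 4

Form the matrix with w₁, w₂, w₃, w₄, w₅ as columns and reduce.
The echelon form has 4 nonzero rows, so the rank is 4.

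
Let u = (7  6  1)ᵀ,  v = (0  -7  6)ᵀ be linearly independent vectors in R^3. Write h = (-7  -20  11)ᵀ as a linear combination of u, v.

h = -u + 2v

Solve the system with u, v as columns and h as the right-hand side.
Row-reducing the augmented matrix gives the unique coefficients (c₁, c₂) = (-1, 2).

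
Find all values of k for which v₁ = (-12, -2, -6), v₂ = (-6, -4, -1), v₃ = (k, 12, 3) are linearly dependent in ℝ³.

k = 18

The vectors are dependent exactly when the determinant of the matrix with rows v₁, v₂, v₃ vanishes.
Expanding, det = 396 - 22*k.
Solving 396 - 22*k = 0 yields k = 18.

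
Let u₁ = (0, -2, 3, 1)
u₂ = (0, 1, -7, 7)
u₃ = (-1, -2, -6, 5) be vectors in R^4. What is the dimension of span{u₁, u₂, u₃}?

3

Form the matrix with u₁, u₂, u₃ as columns and reduce.
The echelon form has 3 nonzero rows, so the rank is 3.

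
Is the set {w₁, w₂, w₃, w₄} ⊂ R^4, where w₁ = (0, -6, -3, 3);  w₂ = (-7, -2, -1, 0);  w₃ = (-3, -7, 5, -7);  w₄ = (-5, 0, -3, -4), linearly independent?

Row-reduce the matrix whose columns are w₁, w₂, w₃, w₄.
The reduction yields 4 nonzero rows, so the rank is 4.
Since rank = 4 (the number of vectors), the set is linearly independent.

linearly independent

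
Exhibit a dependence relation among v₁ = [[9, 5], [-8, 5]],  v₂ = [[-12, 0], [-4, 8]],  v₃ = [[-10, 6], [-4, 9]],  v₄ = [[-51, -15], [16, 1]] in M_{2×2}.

3v₁ - 2v₂ + v₄ = 0

Take coordinates with respect to {E₁₁, E₁₂, E₂₁, E₂₂}.
Write the vectors as columns of a matrix and find a nonzero vector in its null space.
A generator of the null space is (3, -2, 0, 1).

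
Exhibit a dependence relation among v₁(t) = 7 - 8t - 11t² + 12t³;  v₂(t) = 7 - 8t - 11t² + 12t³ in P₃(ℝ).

v₁ - v₂ = 0

Take coordinates with respect to {1, t, …, t³}.
Write the vectors as columns of a matrix and find a nonzero vector in its null space.
One solution (up to scaling) is (1, -1).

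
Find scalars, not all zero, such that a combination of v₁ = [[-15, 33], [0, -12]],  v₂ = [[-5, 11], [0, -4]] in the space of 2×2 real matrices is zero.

v₁ - 3v₂ = 0

Write each element as a vector in ℝ⁴ using {E₁₁, E₁₂, E₂₁, E₂₂}.
Write the vectors as columns of a matrix and find a nonzero vector in its null space.
The free variable yields coefficients (1, -3) (any nonzero multiple also works).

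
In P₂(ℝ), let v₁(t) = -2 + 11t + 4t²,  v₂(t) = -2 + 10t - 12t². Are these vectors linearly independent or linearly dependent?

linearly independent

Write each element as a coordinate vector in ℝ³ using {1, t, t²}.
Place the vectors as rows of a 2×3 matrix and reduce to echelon form.
The reduction yields 2 nonzero rows, so the rank is 2.
Since rank = 2 (the number of vectors), the set is linearly independent.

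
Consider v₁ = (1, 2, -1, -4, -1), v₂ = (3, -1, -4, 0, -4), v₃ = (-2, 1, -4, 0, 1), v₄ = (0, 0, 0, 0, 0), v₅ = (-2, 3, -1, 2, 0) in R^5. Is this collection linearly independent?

One of the vectors is the zero vector, so the set is linearly dependent.

linearly dependent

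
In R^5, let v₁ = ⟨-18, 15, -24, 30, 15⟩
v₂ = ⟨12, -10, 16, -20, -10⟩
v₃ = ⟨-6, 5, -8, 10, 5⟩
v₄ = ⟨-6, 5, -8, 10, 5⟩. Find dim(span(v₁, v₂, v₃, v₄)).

1

Form the matrix with v₁, v₂, v₃, v₄ as columns and reduce.
Exactly 1 pivot survives; hence the rank is 1.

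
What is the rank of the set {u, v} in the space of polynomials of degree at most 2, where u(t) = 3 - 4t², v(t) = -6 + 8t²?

Pass to coordinate vectors with respect to the basis {1, t, t²}.
Form the matrix with u, v as columns and reduce.
Reduction leaves 1 leading entry, giving rank 1.

rank 1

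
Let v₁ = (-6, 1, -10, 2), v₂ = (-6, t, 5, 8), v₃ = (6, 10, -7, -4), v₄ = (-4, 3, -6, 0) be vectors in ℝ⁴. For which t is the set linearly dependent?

t = -17

Place the vectors as rows of a 4×4 matrix; dependence ⇔ determinant zero.
Expanding, det = -144*t - 2448.
This vanishes exactly when t = -17.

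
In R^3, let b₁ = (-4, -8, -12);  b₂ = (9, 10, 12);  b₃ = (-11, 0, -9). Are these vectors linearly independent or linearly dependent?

linearly independent

The matrix [b₁|b₂|b₃] has determinant -552.
A nonzero determinant means the columns are linearly independent.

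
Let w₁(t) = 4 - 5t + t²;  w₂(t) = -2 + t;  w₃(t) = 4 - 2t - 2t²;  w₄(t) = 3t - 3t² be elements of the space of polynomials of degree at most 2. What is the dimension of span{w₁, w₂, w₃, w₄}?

3

Represent each element by its coordinate vector in ℝ³.
Put the 3×4 matrix [w₁|w₂|w₃|w₄] into echelon form.
The echelon form has 3 nonzero rows, so the rank is 3.
(With 4 elements in a 3-dimensional space the rank is at most 3.)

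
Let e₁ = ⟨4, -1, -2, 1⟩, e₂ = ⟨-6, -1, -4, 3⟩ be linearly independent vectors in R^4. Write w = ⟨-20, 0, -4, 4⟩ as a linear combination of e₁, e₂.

w = -2e₁ + 2e₂

Set up the augmented matrix [e₁ | e₂ | w] and row-reduce.
The system has the unique solution (a₁, a₂) = (-2, 2).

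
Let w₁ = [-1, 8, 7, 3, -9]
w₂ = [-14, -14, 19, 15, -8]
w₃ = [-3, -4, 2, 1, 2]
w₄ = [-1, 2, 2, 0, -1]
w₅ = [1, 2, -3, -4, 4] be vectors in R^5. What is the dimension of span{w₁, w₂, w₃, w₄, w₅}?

Form the matrix with w₁, w₂, w₃, w₄, w₅ as columns and reduce.
Reduction leaves 3 leading entries, giving rank 3.

3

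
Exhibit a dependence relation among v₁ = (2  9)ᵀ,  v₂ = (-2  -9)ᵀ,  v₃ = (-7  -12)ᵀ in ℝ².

v₁ + v₂ = 0

Write the vectors as columns of a matrix and find a nonzero vector in its null space.
The free variable yields coefficients (1, 1, 0) (any nonzero multiple also works).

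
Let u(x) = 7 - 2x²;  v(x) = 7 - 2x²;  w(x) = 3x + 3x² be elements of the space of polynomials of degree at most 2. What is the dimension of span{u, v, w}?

Pass to coordinate vectors with respect to the basis {1, x, x²}.
Apply Gaussian elimination to the matrix whose rows are u, v, w.
Exactly 2 pivots survive; hence the rank is 2.

dim = 2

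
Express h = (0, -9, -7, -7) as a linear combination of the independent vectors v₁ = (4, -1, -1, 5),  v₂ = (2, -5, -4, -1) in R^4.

h = -v₁ + 2v₂

Since v₁, v₂ are independent, the coefficients expressing h are uniquely determined by a linear system.
Row-reducing the augmented matrix gives the unique coefficients (α₁, α₂) = (-1, 2).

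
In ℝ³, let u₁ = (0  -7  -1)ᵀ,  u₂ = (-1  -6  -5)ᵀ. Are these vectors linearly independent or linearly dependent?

Row-reduce the matrix whose columns are u₁, u₂.
The reduction yields 2 nonzero rows, so the rank is 2.
Since rank = 2 (the number of vectors), the set is linearly independent.

linearly independent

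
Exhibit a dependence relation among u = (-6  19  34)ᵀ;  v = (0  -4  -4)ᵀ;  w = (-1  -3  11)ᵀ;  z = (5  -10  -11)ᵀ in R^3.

u + 3v - w + z = 0

Row-reduce the matrix with u, v, w, z as columns; the null space gives the coefficients.
One solution (up to scaling) is (1, 3, -1, 1).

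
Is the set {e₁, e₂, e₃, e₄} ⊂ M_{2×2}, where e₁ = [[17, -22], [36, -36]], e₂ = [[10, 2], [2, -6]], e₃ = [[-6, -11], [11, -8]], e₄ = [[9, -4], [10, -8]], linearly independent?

Take coordinates with respect to the standard basis {E₁₁, E₁₂, E₂₁, E₂₂}.
The matrix [e₁|e₂|e₃|e₄] has determinant 0.
A zero determinant means the columns are linearly dependent.

linearly dependent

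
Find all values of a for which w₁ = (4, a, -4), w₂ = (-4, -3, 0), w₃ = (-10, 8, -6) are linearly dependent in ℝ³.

Place the vectors as rows of a 3×3 matrix; dependence ⇔ determinant zero.
Cofactor expansion gives det = 320 - 24*a.
Setting this to zero gives a = 40/3.

a = 40/3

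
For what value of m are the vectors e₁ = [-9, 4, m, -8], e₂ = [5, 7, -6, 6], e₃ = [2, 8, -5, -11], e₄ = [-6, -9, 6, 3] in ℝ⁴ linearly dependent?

m = -27/5

The vectors are dependent exactly when the determinant of the matrix with rows e₁, e₂, e₃, e₄ vanishes.
The determinant works out to 225*m + 1215.
Setting this to zero gives m = -27/5.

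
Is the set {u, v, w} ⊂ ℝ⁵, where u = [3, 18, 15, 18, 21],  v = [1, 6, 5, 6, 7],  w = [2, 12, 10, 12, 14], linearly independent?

linearly dependent

One vector is a scalar multiple of another, so the set is dependent.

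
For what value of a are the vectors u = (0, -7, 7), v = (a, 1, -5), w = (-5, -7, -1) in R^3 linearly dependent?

a = -5/2

The set is linearly dependent precisely when det[u; v; w] = 0.
The determinant works out to -56*a - 140.
Solving -56*a - 140 = 0 yields a = -5/2.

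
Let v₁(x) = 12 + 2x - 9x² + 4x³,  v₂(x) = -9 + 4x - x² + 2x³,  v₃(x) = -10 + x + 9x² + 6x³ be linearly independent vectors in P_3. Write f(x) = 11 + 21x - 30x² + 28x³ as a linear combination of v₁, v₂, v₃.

f = 4v₁ + 3v₂ + v₃

Work in coordinates with respect to the standard basis {1, x, …, x³}.
Write f = α₁v₁ + … + α₃v₃ and equate components.
The system has the unique solution (α₁, α₂, α₃) = (4, 3, 1).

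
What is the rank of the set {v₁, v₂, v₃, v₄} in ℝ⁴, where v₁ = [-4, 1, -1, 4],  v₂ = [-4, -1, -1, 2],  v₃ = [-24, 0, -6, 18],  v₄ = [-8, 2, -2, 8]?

Form the matrix with v₁, v₂, v₃, v₄ as columns and reduce.
Reduction leaves 2 leading entries, giving rank 2.

rank 2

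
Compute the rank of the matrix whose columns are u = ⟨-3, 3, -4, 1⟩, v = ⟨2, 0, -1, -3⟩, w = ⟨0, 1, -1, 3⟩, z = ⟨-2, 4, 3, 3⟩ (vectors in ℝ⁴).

4

Apply Gaussian elimination to the matrix whose rows are u, v, w, z.
Reduction leaves 4 leading entries, giving rank 4.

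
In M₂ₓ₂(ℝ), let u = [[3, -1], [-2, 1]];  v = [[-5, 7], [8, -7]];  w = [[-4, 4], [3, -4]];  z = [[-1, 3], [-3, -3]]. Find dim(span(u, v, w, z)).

dim = 3

Pass to coordinate vectors with respect to the basis {E₁₁, E₁₂, E₂₁, E₂₂}.
Apply Gaussian elimination to the matrix whose rows are u, v, w, z.
There are 3 pivot columns, so rank = 3.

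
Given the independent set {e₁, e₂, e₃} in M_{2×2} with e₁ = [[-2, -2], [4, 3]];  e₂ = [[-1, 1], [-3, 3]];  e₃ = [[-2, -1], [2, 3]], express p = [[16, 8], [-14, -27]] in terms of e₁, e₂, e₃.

Work in coordinates with respect to the standard basis {E₁₁, E₁₂, E₂₁, E₂₂}.
Solve the system with e₁, e₂, e₃ as columns and p as the right-hand side.
Row-reducing the augmented matrix gives the unique coefficients (a₁, a₂, a₃) = (-3, -2, -4).

p = -3e₁ - 2e₂ - 4e₃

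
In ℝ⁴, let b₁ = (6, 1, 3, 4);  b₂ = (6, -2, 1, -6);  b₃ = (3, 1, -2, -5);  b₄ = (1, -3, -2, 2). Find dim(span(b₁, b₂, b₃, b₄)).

Form the matrix with b₁, b₂, b₃, b₄ as columns and reduce.
There are 4 pivot columns, so rank = 4.

4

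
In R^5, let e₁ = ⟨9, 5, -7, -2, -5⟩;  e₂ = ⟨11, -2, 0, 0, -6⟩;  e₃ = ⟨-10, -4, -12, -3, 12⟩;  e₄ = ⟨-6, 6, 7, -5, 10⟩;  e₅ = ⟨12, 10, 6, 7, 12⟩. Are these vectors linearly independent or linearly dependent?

Form the 5×5 matrix with these as columns; its determinant is -310514.
A nonzero determinant means the columns are linearly independent.

linearly independent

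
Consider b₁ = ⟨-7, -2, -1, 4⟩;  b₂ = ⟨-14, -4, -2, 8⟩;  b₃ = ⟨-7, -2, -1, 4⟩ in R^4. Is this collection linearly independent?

Two of the vectors are equal, giving an immediate dependence.

linearly dependent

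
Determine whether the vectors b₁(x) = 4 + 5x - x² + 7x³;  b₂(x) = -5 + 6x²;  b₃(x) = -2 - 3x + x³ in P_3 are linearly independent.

Take coordinates with respect to the standard basis {1, x, …, x³}.
Place the vectors as rows of a 3×4 matrix and reduce to echelon form.
The reduction yields 3 nonzero rows, so the rank is 3.
Since rank = 3 (the number of vectors), the set is linearly independent.

linearly independent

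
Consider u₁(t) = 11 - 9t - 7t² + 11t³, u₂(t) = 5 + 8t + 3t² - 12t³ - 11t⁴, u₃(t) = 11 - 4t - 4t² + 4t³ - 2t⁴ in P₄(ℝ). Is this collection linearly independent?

Write each element as a coordinate vector in ℝ⁵ using {1, t, …, t⁴}.
Place the vectors as rows of a 3×5 matrix and reduce to echelon form.
The reduction yields 3 nonzero rows, so the rank is 3.
Since rank = 3 (the number of vectors), the set is linearly independent.

linearly independent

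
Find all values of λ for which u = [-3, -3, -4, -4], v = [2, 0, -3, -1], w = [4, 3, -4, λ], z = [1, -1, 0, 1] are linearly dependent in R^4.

The vectors are dependent exactly when the determinant of the matrix with rows u, v, w, z vanishes.
Expanding, det = -26*λ - 39.
This vanishes exactly when λ = -3/2.

λ = -3/2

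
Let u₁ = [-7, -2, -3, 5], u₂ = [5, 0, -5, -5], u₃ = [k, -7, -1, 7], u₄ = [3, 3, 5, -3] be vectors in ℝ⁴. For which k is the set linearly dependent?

k = 1

The vectors are dependent exactly when the determinant of the matrix with rows u₁, u₂, u₃, u₄ vanishes.
The determinant works out to 40*k - 40.
Solving 40*k - 40 = 0 yields k = 1.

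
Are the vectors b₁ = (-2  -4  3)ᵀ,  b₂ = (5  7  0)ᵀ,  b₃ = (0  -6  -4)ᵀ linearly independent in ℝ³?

linearly independent

The matrix [b₁|b₂|b₃] has determinant -114.
A nonzero determinant means the columns are linearly independent.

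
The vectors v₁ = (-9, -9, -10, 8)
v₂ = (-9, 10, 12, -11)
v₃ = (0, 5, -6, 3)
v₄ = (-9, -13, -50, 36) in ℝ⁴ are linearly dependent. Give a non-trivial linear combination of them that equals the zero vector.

2v₁ - v₂ + 3v₃ - v₄ = 0

Row-reduce the matrix with v₁, v₂, v₃, v₄ as columns; the null space gives the coefficients.
The free variable yields coefficients (2, -1, 3, -1) (any nonzero multiple also works).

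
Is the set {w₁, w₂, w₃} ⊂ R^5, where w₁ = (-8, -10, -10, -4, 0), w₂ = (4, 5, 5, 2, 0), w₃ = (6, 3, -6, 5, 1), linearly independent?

Row-reduce the matrix whose columns are w₁, w₂, w₃.
The reduction yields 2 nonzero rows, so the rank is 2.
Since rank 2 < 3, the set is linearly dependent.
Indeed w₁ + 2w₂ = 0.

linearly dependent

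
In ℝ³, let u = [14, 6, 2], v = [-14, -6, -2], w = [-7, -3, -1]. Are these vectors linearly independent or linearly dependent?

linearly dependent

Row-reduce the matrix whose columns are u, v, w.
The reduction yields 1 nonzero row, so the rank is 1.
Since rank 1 < 3, the set is linearly dependent.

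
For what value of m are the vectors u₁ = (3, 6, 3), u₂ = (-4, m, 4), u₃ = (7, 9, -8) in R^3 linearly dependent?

The vectors are dependent exactly when the determinant of the matrix with rows u₁, u₂, u₃ vanishes.
Cofactor expansion gives det = -45*m - 240.
Solving -45*m - 240 = 0 yields m = -16/3.

m = -16/3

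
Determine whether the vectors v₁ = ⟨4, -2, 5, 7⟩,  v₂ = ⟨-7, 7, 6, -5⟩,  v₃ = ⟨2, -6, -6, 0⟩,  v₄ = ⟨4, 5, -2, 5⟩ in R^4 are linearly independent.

The matrix [v₁|v₂|v₃|v₄] has determinant 600.
A nonzero determinant means the columns are linearly independent.

linearly independent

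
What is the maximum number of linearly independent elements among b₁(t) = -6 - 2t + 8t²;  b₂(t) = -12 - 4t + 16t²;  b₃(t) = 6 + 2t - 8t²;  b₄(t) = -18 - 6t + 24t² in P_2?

1

Pass to coordinate vectors with respect to the basis {1, t, t²}.
Put the 3×4 matrix [b₁|b₂|b₃|b₄] into echelon form.
There is 1 pivot column, so rank = 1.
(With 4 elements in a 3-dimensional space the rank is at most 3.)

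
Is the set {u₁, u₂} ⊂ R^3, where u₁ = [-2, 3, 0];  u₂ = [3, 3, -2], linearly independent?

Row-reduce the matrix whose columns are u₁, u₂.
The reduction yields 2 nonzero rows, so the rank is 2.
Since rank = 2 (the number of vectors), the set is linearly independent.

linearly independent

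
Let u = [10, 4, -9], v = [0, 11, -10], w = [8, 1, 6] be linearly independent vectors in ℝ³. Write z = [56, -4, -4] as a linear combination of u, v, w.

z = 4u - 2v + 2w

Solve the system with u, v, w as columns and z as the right-hand side.
Row-reducing the augmented matrix gives the unique coefficients (a₁, a₂, a₃) = (4, -2, 2).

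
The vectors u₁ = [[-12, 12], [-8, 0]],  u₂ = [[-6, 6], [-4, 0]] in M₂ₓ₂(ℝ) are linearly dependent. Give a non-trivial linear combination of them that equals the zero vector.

Take coordinates with respect to {E₁₁, E₁₂, E₂₁, E₂₂}.
Solve the homogeneous system with u₁, u₂ as columns by row-reducing the coefficient matrix.
One solution (up to scaling) is (1, -2).

u₁ - 2u₂ = 0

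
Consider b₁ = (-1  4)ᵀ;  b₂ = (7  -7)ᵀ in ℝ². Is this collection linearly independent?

Row-reduce the matrix whose columns are b₁, b₂.
The reduction yields 2 nonzero rows, so the rank is 2.
Since rank = 2 (the number of vectors), the set is linearly independent.

linearly independent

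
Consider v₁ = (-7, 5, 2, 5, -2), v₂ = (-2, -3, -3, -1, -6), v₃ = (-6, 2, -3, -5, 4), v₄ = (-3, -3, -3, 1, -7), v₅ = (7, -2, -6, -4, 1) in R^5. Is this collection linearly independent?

Form the 5×5 matrix with these as columns; its determinant is 3402.
A nonzero determinant means the columns are linearly independent.

linearly independent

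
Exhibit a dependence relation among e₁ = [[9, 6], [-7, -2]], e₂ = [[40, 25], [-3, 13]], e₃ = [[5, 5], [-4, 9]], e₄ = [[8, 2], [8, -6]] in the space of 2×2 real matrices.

Take coordinates with respect to {E₁₁, E₁₂, E₂₁, E₂₂}.
Write the vectors as columns of a matrix and find a nonzero vector in its null space.
A generator of the null space is (1, -1, 3, 2).

e₁ - e₂ + 3e₃ + 2e₄ = 0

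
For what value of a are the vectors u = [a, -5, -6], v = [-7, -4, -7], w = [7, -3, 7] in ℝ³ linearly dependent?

a = -6

The set is linearly dependent precisely when det[u; v; w] = 0.
The determinant works out to -49*a - 294.
This vanishes exactly when a = -6.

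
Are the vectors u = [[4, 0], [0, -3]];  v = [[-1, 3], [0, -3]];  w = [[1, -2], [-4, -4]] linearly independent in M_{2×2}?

linearly independent

Take coordinates with respect to the standard basis {E₁₁, E₁₂, E₂₁, E₂₂}.
Row-reduce the matrix whose columns are u, v, w.
The reduction yields 3 nonzero rows, so the rank is 3.
Since rank = 3 (the number of vectors), the set is linearly independent.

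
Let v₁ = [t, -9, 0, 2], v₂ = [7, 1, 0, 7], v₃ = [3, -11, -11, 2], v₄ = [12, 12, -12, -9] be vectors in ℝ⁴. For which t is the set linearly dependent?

Place the vectors as rows of a 4×4 matrix; dependence ⇔ determinant zero.
The determinant works out to 1971*t + 10293.
Solving 1971*t + 10293 = 0 yields t = -47/9.

t = -47/9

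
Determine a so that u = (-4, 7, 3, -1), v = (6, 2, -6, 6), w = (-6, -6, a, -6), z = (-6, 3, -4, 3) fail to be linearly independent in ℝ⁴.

a = 23/5

The vectors are dependent exactly when the determinant of the matrix with rows u, v, w, z vanishes.
Expanding, det = 1656 - 360*a.
Setting this to zero gives a = 23/5.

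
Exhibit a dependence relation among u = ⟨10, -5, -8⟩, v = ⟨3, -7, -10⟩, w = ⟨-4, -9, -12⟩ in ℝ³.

Solve the homogeneous system with u, v, w as columns by row-reducing the coefficient matrix.
One solution (up to scaling) is (1, -2, 1).

u - 2v + w = 0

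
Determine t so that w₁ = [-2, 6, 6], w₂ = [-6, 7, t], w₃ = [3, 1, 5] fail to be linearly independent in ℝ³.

t = 13/5

Dependence holds iff the 3×3 matrix [w₁ w₂ w₃] is singular.
Cofactor expansion gives det = 20*t - 52.
Setting this to zero gives t = 13/5.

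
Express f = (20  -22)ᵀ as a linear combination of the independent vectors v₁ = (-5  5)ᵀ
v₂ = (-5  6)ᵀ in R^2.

Solve the system with v₁, v₂ as columns and f as the right-hand side.
Back-substitution yields (α₁, α₂) = (-2, -2).

f = -2v₁ - 2v₂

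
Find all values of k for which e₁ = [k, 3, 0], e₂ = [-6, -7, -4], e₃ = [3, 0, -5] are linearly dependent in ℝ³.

k = 18/5

Dependence holds iff the 3×3 matrix [e₁ e₂ e₃] is singular.
The determinant works out to 35*k - 126.
Solving 35*k - 126 = 0 yields k = 18/5.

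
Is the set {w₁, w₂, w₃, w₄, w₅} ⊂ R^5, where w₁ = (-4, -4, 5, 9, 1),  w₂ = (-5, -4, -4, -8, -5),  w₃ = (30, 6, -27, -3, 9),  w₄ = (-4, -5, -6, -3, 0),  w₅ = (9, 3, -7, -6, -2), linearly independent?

Place the vectors as rows of a 5×5 matrix and reduce to echelon form.
The reduction yields 4 nonzero rows, so the rank is 4.
Since rank 4 < 5, the set is linearly dependent.
Indeed 3w₂ + w₃ - 3w₄ - 3w₅ = 0.

linearly dependent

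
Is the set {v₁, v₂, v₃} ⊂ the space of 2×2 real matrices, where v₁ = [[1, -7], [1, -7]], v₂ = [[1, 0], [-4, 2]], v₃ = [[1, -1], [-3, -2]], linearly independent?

Take coordinates with respect to the standard basis {E₁₁, E₁₂, E₂₁, E₂₂}.
Place the vectors as rows of a 3×4 matrix and reduce to echelon form.
The reduction yields 3 nonzero rows, so the rank is 3.
Since rank = 3 (the number of vectors), the set is linearly independent.

linearly independent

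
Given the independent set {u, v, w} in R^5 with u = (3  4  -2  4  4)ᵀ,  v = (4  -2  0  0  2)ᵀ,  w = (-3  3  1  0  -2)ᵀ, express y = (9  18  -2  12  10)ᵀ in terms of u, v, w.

y = 3u + 3v + 4w

Since u, v, w are independent, the coefficients expressing y are uniquely determined by a linear system.
Row-reducing the augmented matrix gives the unique coefficients (a₁, a₂, a₃) = (3, 3, 4).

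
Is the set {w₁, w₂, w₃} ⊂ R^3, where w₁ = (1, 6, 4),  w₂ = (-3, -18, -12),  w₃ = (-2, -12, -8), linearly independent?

linearly dependent

One vector is a scalar multiple of another, so the set is dependent.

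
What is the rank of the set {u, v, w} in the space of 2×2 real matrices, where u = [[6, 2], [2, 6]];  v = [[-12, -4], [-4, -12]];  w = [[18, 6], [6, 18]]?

1

Pass to coordinate vectors with respect to the basis {E₁₁, E₁₂, E₂₁, E₂₂}.
Form the matrix with u, v, w as columns and reduce.
The echelon form has 1 nonzero row, so the rank is 1.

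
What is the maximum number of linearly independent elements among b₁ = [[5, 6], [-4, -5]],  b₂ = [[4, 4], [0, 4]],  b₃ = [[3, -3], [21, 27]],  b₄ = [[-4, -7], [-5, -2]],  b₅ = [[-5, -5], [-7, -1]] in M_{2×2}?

4

Pass to coordinate vectors with respect to the basis {E₁₁, E₁₂, E₂₁, E₂₂}.
Apply Gaussian elimination to the matrix whose rows are b₁, b₂, b₃, b₄, b₅.
The echelon form has 4 nonzero rows, so the rank is 4.
(With 5 elements in a 4-dimensional space the rank is at most 4.)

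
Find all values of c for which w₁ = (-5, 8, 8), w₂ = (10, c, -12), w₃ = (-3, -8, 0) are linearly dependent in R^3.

c = -16/3

Place the vectors as rows of a 3×3 matrix; dependence ⇔ determinant zero.
Cofactor expansion gives det = 24*c + 128.
Setting this to zero gives c = -16/3.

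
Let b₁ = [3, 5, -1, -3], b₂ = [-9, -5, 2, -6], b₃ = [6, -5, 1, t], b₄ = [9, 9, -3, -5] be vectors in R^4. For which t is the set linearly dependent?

t = 29

Dependence holds iff the 4×4 matrix [b₁ b₂ b₃ b₄] is singular.
Expanding, det = 18*t - 522.
Setting this to zero gives t = 29.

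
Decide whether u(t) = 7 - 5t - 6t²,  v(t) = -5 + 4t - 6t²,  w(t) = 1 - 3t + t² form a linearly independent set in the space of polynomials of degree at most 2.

linearly independent

Take coordinates with respect to the standard basis {1, t, t²}.
Row-reduce the matrix whose columns are u, v, w.
The reduction yields 3 nonzero rows, so the rank is 3.
Since rank = 3 (the number of vectors), the set is linearly independent.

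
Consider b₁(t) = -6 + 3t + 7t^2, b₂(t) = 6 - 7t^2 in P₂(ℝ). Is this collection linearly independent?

linearly independent

Take coordinates with respect to the standard basis {1, t, t^2}.
Row-reduce the matrix whose columns are b₁, b₂.
The reduction yields 2 nonzero rows, so the rank is 2.
Since rank = 2 (the number of vectors), the set is linearly independent.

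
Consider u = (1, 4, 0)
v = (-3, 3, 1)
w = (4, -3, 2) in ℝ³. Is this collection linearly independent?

Form the 3×3 matrix with these as columns; its determinant is 49.
A nonzero determinant means the columns are linearly independent.

linearly independent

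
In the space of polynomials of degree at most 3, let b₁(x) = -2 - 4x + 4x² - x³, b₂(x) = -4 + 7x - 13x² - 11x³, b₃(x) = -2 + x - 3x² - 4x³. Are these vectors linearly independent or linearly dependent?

Write each element as a coordinate vector in ℝ⁴ using {1, x, …, x³}.
Row-reduce the matrix whose columns are b₁, b₂, b₃.
The reduction yields 2 nonzero rows, so the rank is 2.
Since rank 2 < 3, the set is linearly dependent.

linearly dependent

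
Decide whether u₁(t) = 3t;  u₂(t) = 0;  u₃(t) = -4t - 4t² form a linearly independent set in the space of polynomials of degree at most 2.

Take coordinates with respect to the standard basis {1, t, t²}.
One of the vectors is the zero vector, so the set is linearly dependent.

linearly dependent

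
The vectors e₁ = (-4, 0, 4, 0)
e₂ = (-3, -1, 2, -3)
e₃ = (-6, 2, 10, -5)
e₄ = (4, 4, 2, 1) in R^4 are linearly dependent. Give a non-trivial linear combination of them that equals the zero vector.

e₁ + 2e₂ - e₃ + e₄ = 0

Row-reduce the matrix with e₁, e₂, e₃, e₄ as columns; the null space gives the coefficients.
A generator of the null space is (1, 2, -1, 1).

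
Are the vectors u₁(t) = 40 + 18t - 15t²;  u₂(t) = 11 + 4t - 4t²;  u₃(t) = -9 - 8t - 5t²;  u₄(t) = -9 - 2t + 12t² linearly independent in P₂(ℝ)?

Write each element as a coordinate vector in ℝ³ using {1, t, t²}.
There are 4 vectors in a 3-dimensional space, so they cannot be linearly independent.

linearly dependent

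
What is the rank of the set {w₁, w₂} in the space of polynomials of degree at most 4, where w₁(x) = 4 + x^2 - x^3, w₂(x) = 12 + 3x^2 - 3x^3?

1

Represent each element by its coordinate vector in ℝ⁵.
Apply Gaussian elimination to the matrix whose rows are w₁, w₂.
There is 1 pivot column, so rank = 1.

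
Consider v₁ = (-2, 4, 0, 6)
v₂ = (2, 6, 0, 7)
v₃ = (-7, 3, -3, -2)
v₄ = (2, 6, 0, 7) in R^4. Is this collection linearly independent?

linearly dependent

Two of the vectors are equal, giving an immediate dependence.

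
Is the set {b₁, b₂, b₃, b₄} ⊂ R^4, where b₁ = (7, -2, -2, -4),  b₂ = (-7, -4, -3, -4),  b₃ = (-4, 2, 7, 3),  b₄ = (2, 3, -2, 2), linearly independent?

linearly independent

Form the 4×4 matrix with these as columns; its determinant is 429.
A nonzero determinant means the columns are linearly independent.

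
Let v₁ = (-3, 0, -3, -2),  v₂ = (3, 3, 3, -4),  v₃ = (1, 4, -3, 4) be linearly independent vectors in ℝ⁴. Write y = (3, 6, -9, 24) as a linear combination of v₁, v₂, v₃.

Solve the system with v₁, v₂, v₃ as columns and y as the right-hand side.
Row-reducing the augmented matrix gives the unique coefficients (c₁, c₂, c₃) = (-2, -2, 3).

y = -2v₁ - 2v₂ + 3v₃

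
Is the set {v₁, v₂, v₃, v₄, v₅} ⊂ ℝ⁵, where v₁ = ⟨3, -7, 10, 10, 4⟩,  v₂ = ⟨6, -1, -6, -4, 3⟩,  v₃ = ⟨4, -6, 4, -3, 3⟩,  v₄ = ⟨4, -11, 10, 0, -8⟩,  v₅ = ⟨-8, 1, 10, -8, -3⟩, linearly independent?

linearly independent

Form the 5×5 matrix with these as columns; its determinant is 22140.
A nonzero determinant means the columns are linearly independent.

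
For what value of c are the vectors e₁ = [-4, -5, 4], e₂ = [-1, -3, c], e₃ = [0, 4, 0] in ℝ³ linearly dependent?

c = 1

Dependence holds iff the 3×3 matrix [e₁ e₂ e₃] is singular.
The determinant works out to 16*c - 16.
Solving 16*c - 16 = 0 yields c = 1.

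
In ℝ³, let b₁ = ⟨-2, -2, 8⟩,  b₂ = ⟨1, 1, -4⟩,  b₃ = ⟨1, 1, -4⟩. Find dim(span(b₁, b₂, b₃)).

dim = 1

Form the matrix with b₁, b₂, b₃ as columns and reduce.
Exactly 1 pivot survives; hence the rank is 1.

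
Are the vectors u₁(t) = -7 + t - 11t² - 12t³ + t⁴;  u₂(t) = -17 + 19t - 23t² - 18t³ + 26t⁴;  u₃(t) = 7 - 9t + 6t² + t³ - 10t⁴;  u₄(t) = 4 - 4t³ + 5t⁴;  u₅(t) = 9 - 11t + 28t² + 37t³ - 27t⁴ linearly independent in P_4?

linearly dependent

Take coordinates with respect to the standard basis {1, t, …, t⁴}.
Place the vectors as rows of a 5×5 matrix and reduce to echelon form.
The reduction yields 3 nonzero rows, so the rank is 3.
Since rank 3 < 5, the set is linearly dependent.
Indeed u₁ - u₂ - 2u₃ + u₄ = 0.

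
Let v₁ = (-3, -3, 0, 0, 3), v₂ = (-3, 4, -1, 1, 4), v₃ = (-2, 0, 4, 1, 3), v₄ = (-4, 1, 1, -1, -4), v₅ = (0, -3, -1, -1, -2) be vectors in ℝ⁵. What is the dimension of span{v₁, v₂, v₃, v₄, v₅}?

Form the matrix with v₁, v₂, v₃, v₄, v₅ as columns and reduce.
Exactly 5 pivots survive; hence the rank is 5.

dim = 5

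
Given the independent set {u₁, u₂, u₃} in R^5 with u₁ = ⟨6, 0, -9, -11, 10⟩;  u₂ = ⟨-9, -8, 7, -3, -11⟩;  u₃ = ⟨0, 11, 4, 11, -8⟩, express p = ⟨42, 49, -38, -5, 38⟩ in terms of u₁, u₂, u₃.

Write p = c₁u₁ + … + c₃u₃ and equate components.
Row-reducing the augmented matrix gives the unique coefficients (c₁, c₂, c₃) = (4, -2, 3).

p = 4u₁ - 2u₂ + 3u₃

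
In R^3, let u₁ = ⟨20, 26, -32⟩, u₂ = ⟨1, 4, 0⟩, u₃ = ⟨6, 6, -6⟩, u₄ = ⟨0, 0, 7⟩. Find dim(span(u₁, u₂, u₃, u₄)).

3

Put the 3×4 matrix [u₁|u₂|u₃|u₄] into echelon form.
The echelon form has 3 nonzero rows, so the rank is 3.
(With 4 elements in a 3-dimensional space the rank is at most 3.)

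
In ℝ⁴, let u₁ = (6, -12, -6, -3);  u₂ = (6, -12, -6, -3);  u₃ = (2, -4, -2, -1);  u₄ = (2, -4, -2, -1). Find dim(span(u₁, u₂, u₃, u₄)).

dim = 1

Put the 4×4 matrix [u₁|u₂|u₃|u₄] into echelon form.
Reduction leaves 1 leading entry, giving rank 1.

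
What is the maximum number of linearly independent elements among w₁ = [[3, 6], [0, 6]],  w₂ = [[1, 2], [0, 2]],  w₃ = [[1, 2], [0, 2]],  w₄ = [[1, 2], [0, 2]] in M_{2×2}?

Represent each element by its coordinate vector in ℝ⁴.
Row-reduce the 4×4 matrix with these as rows.
Exactly 1 pivot survives; hence the rank is 1.

1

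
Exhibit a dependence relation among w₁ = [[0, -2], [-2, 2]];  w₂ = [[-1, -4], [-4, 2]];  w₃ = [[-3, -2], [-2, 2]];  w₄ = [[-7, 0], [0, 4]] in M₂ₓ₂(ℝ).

Write each element as a vector in ℝ⁴ using {E₁₁, E₁₂, E₂₁, E₂₂}.
Solve the homogeneous system with w₁, w₂, w₃, w₄ as columns by row-reducing the coefficient matrix.
One solution (up to scaling) is (1, -2, 3, -1).

w₁ - 2w₂ + 3w₃ - w₄ = 0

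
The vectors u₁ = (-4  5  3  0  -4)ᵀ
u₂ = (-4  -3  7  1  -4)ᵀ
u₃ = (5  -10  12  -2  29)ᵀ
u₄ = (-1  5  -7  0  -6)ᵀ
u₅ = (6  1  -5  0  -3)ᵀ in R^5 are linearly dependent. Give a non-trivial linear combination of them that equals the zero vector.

Write the vectors as columns of a matrix and find a nonzero vector in its null space.
A generator of the null space is (0, 2, 1, 3, 1).

2u₂ + u₃ + 3u₄ + u₅ = 0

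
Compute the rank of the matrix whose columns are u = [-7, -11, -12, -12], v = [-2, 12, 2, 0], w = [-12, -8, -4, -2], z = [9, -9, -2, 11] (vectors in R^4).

Apply Gaussian elimination to the matrix whose rows are u, v, w, z.
The echelon form has 4 nonzero rows, so the rank is 4.

rank 4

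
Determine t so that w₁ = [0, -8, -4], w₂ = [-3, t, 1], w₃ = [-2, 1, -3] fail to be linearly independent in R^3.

The vectors are dependent exactly when the determinant of the matrix with rows w₁, w₂, w₃ vanishes.
Cofactor expansion gives det = 100 - 8*t.
This vanishes exactly when t = 25/2.

t = 25/2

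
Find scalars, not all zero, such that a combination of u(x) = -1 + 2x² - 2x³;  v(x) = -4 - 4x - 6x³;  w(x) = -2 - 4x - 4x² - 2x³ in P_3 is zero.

2u - v + w = 0

Take coordinates with respect to {1, x, …, x³}.
Set up α₁u + … + α₃w = 0 and solve the homogeneous system.
A generator of the null space is (2, -1, 1).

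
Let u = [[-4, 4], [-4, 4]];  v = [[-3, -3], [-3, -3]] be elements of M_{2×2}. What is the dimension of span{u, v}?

2

Represent each element by its coordinate vector in ℝ⁴.
Row-reduce the 2×4 matrix with these as rows.
The echelon form has 2 nonzero rows, so the rank is 2.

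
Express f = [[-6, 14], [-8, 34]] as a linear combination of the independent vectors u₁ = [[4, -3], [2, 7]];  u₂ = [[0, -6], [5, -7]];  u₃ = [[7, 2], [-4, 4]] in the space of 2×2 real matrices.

f = 2u₁ - 4u₂ - 2u₃

Identify each element with its coordinate vector in ℝ⁴ via {E₁₁, E₁₂, E₂₁, E₂₂}.
Solve the system with u₁, u₂, u₃ as columns and f as the right-hand side.
Row-reducing the augmented matrix gives the unique coefficients (c₁, c₂, c₃) = (2, -4, -2).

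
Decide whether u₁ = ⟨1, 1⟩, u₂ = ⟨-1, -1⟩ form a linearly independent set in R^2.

The matrix [u₁|u₂] has determinant 0.
A zero determinant means the columns are linearly dependent.
Indeed u₁ + u₂ = 0.

linearly dependent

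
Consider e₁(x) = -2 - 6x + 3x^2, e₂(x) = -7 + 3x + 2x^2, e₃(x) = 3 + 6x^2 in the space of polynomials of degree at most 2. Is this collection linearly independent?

Take coordinates with respect to the standard basis {1, x, x^2}.
Row-reduce the matrix whose columns are e₁, e₂, e₃.
The reduction yields 3 nonzero rows, so the rank is 3.
Since rank = 3 (the number of vectors), the set is linearly independent.

linearly independent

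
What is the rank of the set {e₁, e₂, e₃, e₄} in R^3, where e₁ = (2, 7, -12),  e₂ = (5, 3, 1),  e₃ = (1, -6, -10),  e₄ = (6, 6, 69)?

Apply Gaussian elimination to the matrix whose rows are e₁, e₂, e₃, e₄.
The echelon form has 3 nonzero rows, so the rank is 3.
(With 4 elements in a 3-dimensional space the rank is at most 3.)

3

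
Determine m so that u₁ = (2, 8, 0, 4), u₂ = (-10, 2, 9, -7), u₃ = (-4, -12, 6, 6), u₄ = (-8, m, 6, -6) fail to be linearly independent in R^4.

m = -10

Place the vectors as rows of a 4×4 matrix; dependence ⇔ determinant zero.
The determinant works out to 96*m + 960.
This vanishes exactly when m = -10.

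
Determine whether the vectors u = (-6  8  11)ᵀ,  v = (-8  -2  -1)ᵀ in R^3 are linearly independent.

Row-reduce the matrix whose columns are u, v.
The reduction yields 2 nonzero rows, so the rank is 2.
Since rank = 2 (the number of vectors), the set is linearly independent.

linearly independent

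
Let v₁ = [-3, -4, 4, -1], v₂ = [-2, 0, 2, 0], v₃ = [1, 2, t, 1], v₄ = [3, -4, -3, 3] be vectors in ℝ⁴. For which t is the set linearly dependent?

t = -13/8

Place the vectors as rows of a 4×4 matrix; dependence ⇔ determinant zero.
Expanding, det = -32*t - 52.
Setting this to zero gives t = -13/8.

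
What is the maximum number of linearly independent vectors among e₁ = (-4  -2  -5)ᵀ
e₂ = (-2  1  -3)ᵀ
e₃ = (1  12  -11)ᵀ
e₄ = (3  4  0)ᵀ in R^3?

3

Form the matrix with e₁, e₂, e₃, e₄ as columns and reduce.
Exactly 3 pivots survive; hence the rank is 3.
(With 4 elements in a 3-dimensional space the rank is at most 3.)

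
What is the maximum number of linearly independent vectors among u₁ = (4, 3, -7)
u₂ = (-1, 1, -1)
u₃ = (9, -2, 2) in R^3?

3

Put the 3×3 matrix [u₁|u₂|u₃] into echelon form.
There are 3 pivot columns, so rank = 3.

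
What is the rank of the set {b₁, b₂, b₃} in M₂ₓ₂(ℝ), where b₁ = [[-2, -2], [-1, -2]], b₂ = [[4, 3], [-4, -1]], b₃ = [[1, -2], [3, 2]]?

3

Use coordinates relative to {E₁₁, E₁₂, E₂₁, E₂₂}.
Put the 4×3 matrix [b₁|b₂|b₃] into echelon form.
Reduction leaves 3 leading entries, giving rank 3.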